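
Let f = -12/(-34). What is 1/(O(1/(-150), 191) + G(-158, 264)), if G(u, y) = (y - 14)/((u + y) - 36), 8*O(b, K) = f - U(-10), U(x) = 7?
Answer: 952/2609 ≈ 0.36489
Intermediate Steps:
f = 6/17 (f = -12*(-1/34) = 6/17 ≈ 0.35294)
O(b, K) = -113/136 (O(b, K) = (6/17 - 1*7)/8 = (6/17 - 7)/8 = (⅛)*(-113/17) = -113/136)
G(u, y) = (-14 + y)/(-36 + u + y)
1/(O(1/(-150), 191) + G(-158, 264)) = 1/(-113/136 + (-14 + 264)/(-36 - 158 + 264)) = 1/(-113/136 + 250/70) = 1/(-113/136 + (1/70)*250) = 1/(-113/136 + 25/7) = 1/(2609/952) = 952/2609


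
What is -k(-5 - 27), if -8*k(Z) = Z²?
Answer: 128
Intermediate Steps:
k(Z) = -Z²/8
-k(-5 - 27) = -(-1)*(-5 - 27)²/8 = -(-1)*(-32)²/8 = -(-1)*1024/8 = -1*(-128) = 128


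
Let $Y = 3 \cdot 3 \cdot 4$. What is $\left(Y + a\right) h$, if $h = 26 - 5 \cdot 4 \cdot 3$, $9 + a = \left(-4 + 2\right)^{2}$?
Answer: $-1054$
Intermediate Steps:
$a = -5$ ($a = -9 + \left(-4 + 2\right)^{2} = -9 + \left(-2\right)^{2} = -9 + 4 = -5$)
$Y = 36$ ($Y = 9 \cdot 4 = 36$)
$h = -34$ ($h = 26 - 20 \cdot 3 = 26 - 60 = -34$)
$\left(Y + a\right) h = \left(36 - 5\right) \left(-34\right) = 31 \left(-34\right) = -1054$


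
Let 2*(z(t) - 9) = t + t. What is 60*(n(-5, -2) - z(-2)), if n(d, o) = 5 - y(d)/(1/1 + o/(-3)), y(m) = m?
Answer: 60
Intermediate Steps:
z(t) = 9 + t (z(t) = 9 + (t + t)/2 = 9 + (2*t)/2 = 9 + t)
n(d, o) = 5 - d/(1 - o/3) (n(d, o) = 5 - d/(1/1 + o/(-3)) = 5 - d/(1*1 + o*(-⅓)) = 5 - d/(1 - o/3))
60*(n(-5, -2) - z(-2)) = 60*((-15 + 3*(-5) + 5*(-2))/(-3 - 2) - (9 - 2)) = 60*((-15 - 15 - 10)/(-5) - 1*7) = 60*(-⅕*(-40) - 7) = 60*(8 - 7) = 60*1 = 60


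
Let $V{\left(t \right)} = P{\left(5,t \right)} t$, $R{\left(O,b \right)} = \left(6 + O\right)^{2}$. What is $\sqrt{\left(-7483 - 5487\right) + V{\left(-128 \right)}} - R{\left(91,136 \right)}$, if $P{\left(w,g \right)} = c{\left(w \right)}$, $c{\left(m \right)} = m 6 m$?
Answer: $-9409 + i \sqrt{32170} \approx -9409.0 + 179.36 i$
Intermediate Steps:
$c{\left(m \right)} = 6 m^{2}$ ($c{\left(m \right)} = 6 m m = 6 m^{2}$)
$P{\left(w,g \right)} = 6 w^{2}$
$V{\left(t \right)} = 150 t$ ($V{\left(t \right)} = 6 \cdot 5^{2} t = 6 \cdot 25 t = 150 t$)
$\sqrt{\left(-7483 - 5487\right) + V{\left(-128 \right)}} - R{\left(91,136 \right)} = \sqrt{\left(-7483 - 5487\right) + 150 \left(-128\right)} - \left(6 + 91\right)^{2} = \sqrt{-12970 - 19200} - 97^{2} = \sqrt{-32170} - 9409 = i \sqrt{32170} - 9409 = -9409 + i \sqrt{32170}$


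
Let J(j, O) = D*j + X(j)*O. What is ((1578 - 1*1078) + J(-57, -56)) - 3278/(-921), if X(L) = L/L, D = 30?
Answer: -1162708/921 ≈ -1262.4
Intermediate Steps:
X(L) = 1
J(j, O) = O + 30*j (J(j, O) = 30*j + 1*O = 30*j + O = O + 30*j)
((1578 - 1*1078) + J(-57, -56)) - 3278/(-921) = ((1578 - 1*1078) + (-56 + 30*(-57))) - 3278/(-921) = ((1578 - 1078) + (-56 - 1710)) - 3278*(-1/921) = (500 - 1766) + 3278/921 = -1266 + 3278/921 = -1162708/921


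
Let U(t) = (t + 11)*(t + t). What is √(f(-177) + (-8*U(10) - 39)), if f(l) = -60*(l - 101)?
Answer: √13281 ≈ 115.24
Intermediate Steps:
U(t) = 2*t*(11 + t) (U(t) = (11 + t)*(2*t) = 2*t*(11 + t))
f(l) = 6060 - 60*l (f(l) = -60*(-101 + l) = 6060 - 60*l)
√(f(-177) + (-8*U(10) - 39)) = √((6060 - 60*(-177)) + (-16*10*(11 + 10) - 39)) = √((6060 + 10620) + (-16*10*21 - 39)) = √(16680 + (-8*420 - 39)) = √(16680 + (-3360 - 39)) = √(16680 - 3399) = √13281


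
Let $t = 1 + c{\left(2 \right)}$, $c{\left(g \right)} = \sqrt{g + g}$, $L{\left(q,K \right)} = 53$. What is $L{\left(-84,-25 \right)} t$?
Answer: $159$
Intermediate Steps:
$c{\left(g \right)} = \sqrt{2} \sqrt{g}$ ($c{\left(g \right)} = \sqrt{2 g} = \sqrt{2} \sqrt{g}$)
$t = 3$ ($t = 1 + \sqrt{2} \sqrt{2} = 1 + 2 = 3$)
$L{\left(-84,-25 \right)} t = 53 \cdot 3 = 159$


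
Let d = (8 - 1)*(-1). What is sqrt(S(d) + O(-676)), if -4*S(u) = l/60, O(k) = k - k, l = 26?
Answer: I*sqrt(390)/60 ≈ 0.32914*I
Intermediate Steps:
O(k) = 0
d = -7 (d = 7*(-1) = -7)
S(u) = -13/120 (S(u) = -13/(2*60) = -1/4*13/30 = -13/120)
sqrt(S(d) + O(-676)) = sqrt(-13/120 + 0) = sqrt(-13/120) = I*sqrt(390)/60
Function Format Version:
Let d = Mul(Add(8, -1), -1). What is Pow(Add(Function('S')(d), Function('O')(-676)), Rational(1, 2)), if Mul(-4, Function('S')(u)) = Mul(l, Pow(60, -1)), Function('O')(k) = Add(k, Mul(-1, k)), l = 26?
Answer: Mul(Rational(1, 60), I, Pow(390, Rational(1, 2))) ≈ Mul(0.32914, I)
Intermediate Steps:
Function('O')(k) = 0
d = -7 (d = Mul(7, -1) = -7)
Function('S')(u) = Rational(-13, 120) (Function('S')(u) = Mul(Rational(-1, 4), Mul(26, Pow(60, -1))) = Mul(Rational(-1, 4), Mul(26, Rational(1, 60))) = Mul(Rational(-1, 4), Rational(13, 30)) = Rational(-13, 120))
Pow(Add(Function('S')(d), Function('O')(-676)), Rational(1, 2)) = Pow(Add(Rational(-13, 120), 0), Rational(1, 2)) = Pow(Rational(-13, 120), Rational(1, 2)) = Mul(Rational(1, 60), I, Pow(390, Rational(1, 2)))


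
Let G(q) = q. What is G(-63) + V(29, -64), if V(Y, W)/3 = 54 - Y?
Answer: 12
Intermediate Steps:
V(Y, W) = 162 - 3*Y (V(Y, W) = 3*(54 - Y) = 162 - 3*Y)
G(-63) + V(29, -64) = -63 + (162 - 3*29) = -63 + (162 - 87) = -63 + 75 = 12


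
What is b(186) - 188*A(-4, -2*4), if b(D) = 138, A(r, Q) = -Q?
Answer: -1366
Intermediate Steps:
b(186) - 188*A(-4, -2*4) = 138 - 188*(-(-2)*4) = 138 - 188*(-1*(-8)) = 138 - 188*8 = 138 - 1*1504 = 138 - 1504 = -1366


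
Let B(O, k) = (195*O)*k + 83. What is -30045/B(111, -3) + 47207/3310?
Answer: 1580458657/107330060 ≈ 14.725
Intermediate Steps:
B(O, k) = 83 + 195*O*k (B(O, k) = 195*O*k + 83 = 83 + 195*O*k)
-30045/B(111, -3) + 47207/3310 = -30045/(83 + 195*111*(-3)) + 47207/3310 = -30045/(83 - 64935) + 47207*(1/3310) = -30045/(-64852) + 47207/3310 = -30045*(-1/64852) + 47207/3310 = 30045/64852 + 47207/3310 = 1580458657/107330060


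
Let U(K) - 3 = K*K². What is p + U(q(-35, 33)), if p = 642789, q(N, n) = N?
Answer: 599917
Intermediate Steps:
U(K) = 3 + K³ (U(K) = 3 + K*K² = 3 + K³)
p + U(q(-35, 33)) = 642789 + (3 + (-35)³) = 642789 + (3 - 42875) = 642789 - 42872 = 599917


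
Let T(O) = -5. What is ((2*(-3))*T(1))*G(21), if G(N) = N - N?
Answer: 0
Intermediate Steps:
G(N) = 0
((2*(-3))*T(1))*G(21) = ((2*(-3))*(-5))*0 = -6*(-5)*0 = 30*0 = 0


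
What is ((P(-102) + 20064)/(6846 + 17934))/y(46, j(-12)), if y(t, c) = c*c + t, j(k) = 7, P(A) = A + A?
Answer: 331/39235 ≈ 0.0084364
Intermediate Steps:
P(A) = 2*A
y(t, c) = t + c² (y(t, c) = c² + t = t + c²)
((P(-102) + 20064)/(6846 + 17934))/y(46, j(-12)) = ((2*(-102) + 20064)/(6846 + 17934))/(46 + 7²) = ((-204 + 20064)/24780)/(46 + 49) = (19860*(1/24780))/95 = (331/413)*(1/95) = 331/39235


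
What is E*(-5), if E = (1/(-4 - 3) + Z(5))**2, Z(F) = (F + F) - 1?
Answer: -19220/49 ≈ -392.25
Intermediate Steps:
Z(F) = -1 + 2*F (Z(F) = 2*F - 1 = -1 + 2*F)
E = 3844/49 (E = (1/(-4 - 3) + (-1 + 2*5))**2 = (1/(-7) + (-1 + 10))**2 = (-1/7 + 9)**2 = (62/7)**2 = 3844/49 ≈ 78.449)
E*(-5) = (3844/49)*(-5) = -19220/49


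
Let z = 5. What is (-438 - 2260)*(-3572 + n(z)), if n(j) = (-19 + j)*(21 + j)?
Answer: 10619328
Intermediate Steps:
(-438 - 2260)*(-3572 + n(z)) = (-438 - 2260)*(-3572 + (-399 + 5² + 2*5)) = -2698*(-3572 + (-399 + 25 + 10)) = -2698*(-3572 - 364) = -2698*(-3936) = 10619328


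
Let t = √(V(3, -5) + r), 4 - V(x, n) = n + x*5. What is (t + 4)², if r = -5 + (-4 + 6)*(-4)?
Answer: (4 + I*√19)² ≈ -3.0 + 34.871*I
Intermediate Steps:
r = -13 (r = -5 + 2*(-4) = -5 - 8 = -13)
V(x, n) = 4 - n - 5*x (V(x, n) = 4 - (n + x*5) = 4 - (n + 5*x) = 4 + (-n - 5*x) = 4 - n - 5*x)
t = I*√19 (t = √((4 - 1*(-5) - 5*3) - 13) = √((4 + 5 - 15) - 13) = √(-6 - 13) = √(-19) = I*√19 ≈ 4.3589*I)
(t + 4)² = (I*√19 + 4)² = (4 + I*√19)²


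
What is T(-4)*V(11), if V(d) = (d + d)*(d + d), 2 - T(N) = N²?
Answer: -6776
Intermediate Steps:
T(N) = 2 - N²
V(d) = 4*d² (V(d) = (2*d)*(2*d) = 4*d²)
T(-4)*V(11) = (2 - 1*(-4)²)*(4*11²) = (2 - 1*16)*(4*121) = (2 - 16)*484 = -14*484 = -6776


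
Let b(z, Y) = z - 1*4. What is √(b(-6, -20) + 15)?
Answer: √5 ≈ 2.2361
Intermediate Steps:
b(z, Y) = -4 + z (b(z, Y) = z - 4 = -4 + z)
√(b(-6, -20) + 15) = √((-4 - 6) + 15) = √(-10 + 15) = √5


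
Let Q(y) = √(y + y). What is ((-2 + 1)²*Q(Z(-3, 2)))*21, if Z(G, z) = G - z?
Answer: 21*I*√10 ≈ 66.408*I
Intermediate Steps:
Q(y) = √2*√y (Q(y) = √(2*y) = √2*√y)
((-2 + 1)²*Q(Z(-3, 2)))*21 = ((-2 + 1)²*(√2*√(-3 - 1*2)))*21 = ((-1)²*(√2*√(-3 - 2)))*21 = (1*(√2*√(-5)))*21 = (1*(√2*(I*√5)))*21 = (1*(I*√10))*21 = (I*√10)*21 = 21*I*√10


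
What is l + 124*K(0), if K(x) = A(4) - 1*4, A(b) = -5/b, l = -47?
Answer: -698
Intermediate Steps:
K(x) = -21/4 (K(x) = -5/4 - 1*4 = -5*¼ - 4 = -5/4 - 4 = -21/4)
l + 124*K(0) = -47 + 124*(-21/4) = -47 - 651 = -698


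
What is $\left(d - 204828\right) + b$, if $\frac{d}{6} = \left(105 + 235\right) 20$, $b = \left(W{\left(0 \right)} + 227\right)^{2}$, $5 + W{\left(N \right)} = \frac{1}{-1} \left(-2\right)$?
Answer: $-113852$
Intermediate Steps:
$W{\left(N \right)} = -3$ ($W{\left(N \right)} = -5 + \frac{1}{-1} \left(-2\right) = -5 - -2 = -5 + 2 = -3$)
$b = 50176$ ($b = \left(-3 + 227\right)^{2} = 224^{2} = 50176$)
$d = 40800$ ($d = 6 \left(105 + 235\right) 20 = 6 \cdot 340 \cdot 20 = 6 \cdot 6800 = 40800$)
$\left(d - 204828\right) + b = \left(40800 - 204828\right) + 50176 = -164028 + 50176 = -113852$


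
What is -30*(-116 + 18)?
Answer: 2940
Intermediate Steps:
-30*(-116 + 18) = -30*(-98) = 2940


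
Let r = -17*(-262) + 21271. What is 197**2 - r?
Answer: 13084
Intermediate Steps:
r = 25725 (r = 4454 + 21271 = 25725)
197**2 - r = 197**2 - 1*25725 = 38809 - 25725 = 13084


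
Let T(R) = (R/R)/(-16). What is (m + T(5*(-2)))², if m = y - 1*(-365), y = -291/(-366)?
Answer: 127416872025/952576 ≈ 1.3376e+5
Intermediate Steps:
y = 97/122 (y = -291*(-1/366) = 97/122 ≈ 0.79508)
T(R) = -1/16 (T(R) = 1*(-1/16) = -1/16)
m = 44627/122 (m = 97/122 - 1*(-365) = 97/122 + 365 = 44627/122 ≈ 365.79)
(m + T(5*(-2)))² = (44627/122 - 1/16)² = (356955/976)² = 127416872025/952576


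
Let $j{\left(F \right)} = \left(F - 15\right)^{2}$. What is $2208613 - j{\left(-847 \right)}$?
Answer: $1465569$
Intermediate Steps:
$j{\left(F \right)} = \left(-15 + F\right)^{2}$
$2208613 - j{\left(-847 \right)} = 2208613 - \left(-15 - 847\right)^{2} = 2208613 - \left(-862\right)^{2} = 2208613 - 743044 = 1465569$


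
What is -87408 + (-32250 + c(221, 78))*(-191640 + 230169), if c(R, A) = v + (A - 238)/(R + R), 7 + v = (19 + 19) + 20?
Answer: -274193954379/221 ≈ -1.2407e+9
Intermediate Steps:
v = 51 (v = -7 + ((19 + 19) + 20) = -7 + (38 + 20) = -7 + 58 = 51)
c(R, A) = 51 + (-238 + A)/(2*R) (c(R, A) = 51 + (A - 238)/(R + R) = 51 + (-238 + A)/((2*R)) = 51 + (-238 + A)*(1/(2*R)) = 51 + (-238 + A)/(2*R))
-87408 + (-32250 + c(221, 78))*(-191640 + 230169) = -87408 + (-32250 + (1/2)*(-238 + 78 + 102*221)/221)*(-191640 + 230169) = -87408 + (-32250 + (1/2)*(1/221)*(-238 + 78 + 22542))*38529 = -87408 + (-32250 + (1/2)*(1/221)*22382)*38529 = -87408 + (-32250 + 11191/221)*38529 = -87408 - 7116059/221*38529 = -87408 - 274174637211/221 = -274193954379/221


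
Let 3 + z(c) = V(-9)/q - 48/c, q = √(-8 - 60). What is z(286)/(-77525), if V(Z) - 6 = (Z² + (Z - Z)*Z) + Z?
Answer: 453/11086075 + 39*I*√17/1317925 ≈ 4.0862e-5 + 0.00012201*I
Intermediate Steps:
V(Z) = 6 + Z + Z² (V(Z) = 6 + ((Z² + (Z - Z)*Z) + Z) = 6 + ((Z² + 0*Z) + Z) = 6 + ((Z² + 0) + Z) = 6 + (Z² + Z) = 6 + (Z + Z²) = 6 + Z + Z²)
q = 2*I*√17 (q = √(-68) = 2*I*√17 ≈ 8.2462*I)
z(c) = -3 - 48/c - 39*I*√17/17 (z(c) = -3 + ((6 - 9 + (-9)²)/((2*I*√17)) - 48/c) = -3 + ((6 - 9 + 81)*(-I*√17/34) - 48/c) = -3 + (78*(-I*√17/34) - 48/c) = -3 + (-39*I*√17/17 - 48/c) = -3 + (-48/c - 39*I*√17/17) = -3 - 48/c - 39*I*√17/17)
z(286)/(-77525) = (-3 - 48/286 - 39*I*√17/17)/(-77525) = (-3 - 48*1/286 - 39*I*√17/17)*(-1/77525) = (-3 - 24/143 - 39*I*√17/17)*(-1/77525) = (-453/143 - 39*I*√17/17)*(-1/77525) = 453/11086075 + 39*I*√17/1317925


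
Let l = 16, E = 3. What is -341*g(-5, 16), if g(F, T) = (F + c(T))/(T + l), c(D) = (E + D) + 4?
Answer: -3069/16 ≈ -191.81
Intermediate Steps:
c(D) = 7 + D (c(D) = (3 + D) + 4 = 7 + D)
g(F, T) = (7 + F + T)/(16 + T) (g(F, T) = (F + (7 + T))/(T + 16) = (7 + F + T)/(16 + T))
-341*g(-5, 16) = -341*(7 - 5 + 16)/(16 + 16) = -341*18/32 = -341*9/16 = -3069/16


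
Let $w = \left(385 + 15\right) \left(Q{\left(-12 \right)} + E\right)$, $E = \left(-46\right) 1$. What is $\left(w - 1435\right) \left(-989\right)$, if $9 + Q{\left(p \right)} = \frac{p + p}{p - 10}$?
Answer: $\frac{250202165}{11} \approx 2.2746 \cdot 10^{7}$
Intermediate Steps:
$Q{\left(p \right)} = -9 + \frac{2 p}{-10 + p}$ ($Q{\left(p \right)} = -9 + \frac{p + p}{p - 10} = -9 + \frac{2 p}{-10 + p}$)
$E = -46$
$w = - \frac{237200}{11}$ ($w = \left(385 + 15\right) \left(\frac{90 - -84}{-10 - 12} - 46\right) = 400 \left(\frac{90 + 84}{-22} - 46\right) = 400 \left(\left(- \frac{1}{22}\right) 174 - 46\right) = 400 \left(- \frac{87}{11} - 46\right) = 400 \left(- \frac{593}{11}\right) = - \frac{237200}{11} \approx -21564.0$)
$\left(w - 1435\right) \left(-989\right) = \left(- \frac{237200}{11} - 1435\right) \left(-989\right) = \left(- \frac{252985}{11}\right) \left(-989\right) = \frac{250202165}{11}$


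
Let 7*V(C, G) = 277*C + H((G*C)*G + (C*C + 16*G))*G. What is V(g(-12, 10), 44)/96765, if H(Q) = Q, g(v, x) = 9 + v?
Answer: -225011/677355 ≈ -0.33219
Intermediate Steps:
V(C, G) = 277*C/7 + G*(C**2 + 16*G + C*G**2)/7 (V(C, G) = (277*C + ((G*C)*G + (C*C + 16*G))*G)/7 = (277*C + ((C*G)*G + (C**2 + 16*G))*G)/7 = (277*C + (C*G**2 + (C**2 + 16*G))*G)/7 = (277*C + (C**2 + 16*G + C*G**2)*G)/7 = (277*C + G*(C**2 + 16*G + C*G**2))/7 = 277*C/7 + G*(C**2 + 16*G + C*G**2)/7)
V(g(-12, 10), 44)/96765 = (277*(9 - 12)/7 + (1/7)*44*((9 - 12)**2 + 16*44 + (9 - 12)*44**2))/96765 = ((277/7)*(-3) + (1/7)*44*((-3)**2 + 704 - 3*1936))*(1/96765) = (-831/7 + (1/7)*44*(9 + 704 - 5808))*(1/96765) = (-831/7 + (1/7)*44*(-5095))*(1/96765) = (-831/7 - 224180/7)*(1/96765) = -225011/7*1/96765 = -225011/677355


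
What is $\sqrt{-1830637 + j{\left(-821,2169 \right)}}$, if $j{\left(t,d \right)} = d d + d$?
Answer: $\sqrt{2876093} \approx 1695.9$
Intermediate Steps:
$j{\left(t,d \right)} = d + d^{2}$ ($j{\left(t,d \right)} = d^{2} + d = d + d^{2}$)
$\sqrt{-1830637 + j{\left(-821,2169 \right)}} = \sqrt{-1830637 + 2169 \left(1 + 2169\right)} = \sqrt{-1830637 + 2169 \cdot 2170} = \sqrt{-1830637 + 4706730} = \sqrt{2876093}$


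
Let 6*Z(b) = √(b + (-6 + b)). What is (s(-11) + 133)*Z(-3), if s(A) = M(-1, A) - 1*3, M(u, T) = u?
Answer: 43*I*√3 ≈ 74.478*I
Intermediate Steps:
Z(b) = √(-6 + 2*b)/6 (Z(b) = √(b + (-6 + b))/6 = √(-6 + 2*b)/6)
s(A) = -4 (s(A) = -1 - 1*3 = -1 - 3 = -4)
(s(-11) + 133)*Z(-3) = (-4 + 133)*(√(-6 + 2*(-3))/6) = 129*(√(-6 - 6)/6) = 129*(√(-12)/6) = 129*((2*I*√3)/6) = 129*(I*√3/3) = 43*I*√3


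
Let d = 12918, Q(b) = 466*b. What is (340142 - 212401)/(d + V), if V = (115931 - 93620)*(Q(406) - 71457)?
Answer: 919/18898473 ≈ 4.8628e-5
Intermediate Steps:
V = 2626874829 (V = (115931 - 93620)*(466*406 - 71457) = 22311*(189196 - 71457) = 22311*117739 = 2626874829)
(340142 - 212401)/(d + V) = (340142 - 212401)/(12918 + 2626874829) = 127741/2626887747 = 127741*(1/2626887747) = 919/18898473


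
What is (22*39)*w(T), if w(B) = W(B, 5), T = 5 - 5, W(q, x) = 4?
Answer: 3432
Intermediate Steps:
T = 0
w(B) = 4
(22*39)*w(T) = (22*39)*4 = 858*4 = 3432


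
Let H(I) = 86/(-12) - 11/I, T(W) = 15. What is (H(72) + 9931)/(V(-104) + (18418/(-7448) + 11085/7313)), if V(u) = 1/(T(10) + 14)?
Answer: -12824954689085/1192332798 ≈ -10756.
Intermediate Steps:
V(u) = 1/29 (V(u) = 1/(15 + 14) = 1/29)
H(I) = -43/6 - 11/I (H(I) = 86*(-1/12) - 11/I = -43/6 - 11/I)
(H(72) + 9931)/(V(-104) + (18418/(-7448) + 11085/7313)) = ((-43/6 - 11/72) + 9931)/(1/29 + (18418/(-7448) + 11085/7313)) = ((-43/6 - 11*1/72) + 9931)/(1/29 + (18418*(-1/7448) + 11085*(1/7313))) = ((-43/6 - 11/72) + 9931)/(1/29 + (-9209/3724 + 11085/7313)) = (-527/72 + 9931)/(1/29 - 26064877/27233612) = 714505/(72*(-728647821/789774748)) = (714505/72)*(-789774748/728647821) = -12824954689085/1192332798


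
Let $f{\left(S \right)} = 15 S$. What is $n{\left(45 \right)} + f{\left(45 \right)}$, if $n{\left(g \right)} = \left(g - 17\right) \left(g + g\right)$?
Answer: $3195$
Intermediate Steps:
$n{\left(g \right)} = 2 g \left(-17 + g\right)$ ($n{\left(g \right)} = \left(-17 + g\right) 2 g = 2 g \left(-17 + g\right)$)
$n{\left(45 \right)} + f{\left(45 \right)} = 2 \cdot 45 \left(-17 + 45\right) + 15 \cdot 45 = 2 \cdot 45 \cdot 28 + 675 = 2520 + 675 = 3195$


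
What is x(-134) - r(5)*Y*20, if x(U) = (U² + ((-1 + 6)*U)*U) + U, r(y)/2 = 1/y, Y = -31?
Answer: 107850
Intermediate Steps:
r(y) = 2/y
x(U) = U + 6*U² (x(U) = (U² + (5*U)*U) + U = (U² + 5*U²) + U = 6*U² + U = U + 6*U²)
x(-134) - r(5)*Y*20 = -134*(1 + 6*(-134)) - (2/5)*(-31)*20 = -134*(1 - 804) - (2*(⅕))*(-31)*20 = -134*(-803) - (⅖)*(-31)*20 = 107602 - (-62)*20/5 = 107602 - 1*(-248) = 107602 + 248 = 107850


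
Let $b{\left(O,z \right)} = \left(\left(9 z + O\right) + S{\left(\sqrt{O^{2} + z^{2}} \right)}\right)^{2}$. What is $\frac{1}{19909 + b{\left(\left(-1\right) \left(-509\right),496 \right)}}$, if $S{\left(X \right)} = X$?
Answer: $\frac{25255735}{587886482287373} - \frac{9946 \sqrt{505097}}{587886482287373} \approx 3.0936 \cdot 10^{-8}$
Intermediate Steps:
$b{\left(O,z \right)} = \left(O + \sqrt{O^{2} + z^{2}} + 9 z\right)^{2}$ ($b{\left(O,z \right)} = \left(\left(9 z + O\right) + \sqrt{O^{2} + z^{2}}\right)^{2} = \left(\left(O + 9 z\right) + \sqrt{O^{2} + z^{2}}\right)^{2} = \left(O + \sqrt{O^{2} + z^{2}} + 9 z\right)^{2}$)
$\frac{1}{19909 + b{\left(\left(-1\right) \left(-509\right),496 \right)}} = \frac{1}{19909 + \left(\left(-1\right) \left(-509\right) + \sqrt{\left(\left(-1\right) \left(-509\right)\right)^{2} + 496^{2}} + 9 \cdot 496\right)^{2}} = \frac{1}{19909 + \left(509 + \sqrt{509^{2} + 246016} + 4464\right)^{2}} = \frac{1}{19909 + \left(509 + \sqrt{259081 + 246016} + 4464\right)^{2}} = \frac{1}{19909 + \left(509 + \sqrt{505097} + 4464\right)^{2}} = \frac{1}{19909 + \left(4973 + \sqrt{505097}\right)^{2}}$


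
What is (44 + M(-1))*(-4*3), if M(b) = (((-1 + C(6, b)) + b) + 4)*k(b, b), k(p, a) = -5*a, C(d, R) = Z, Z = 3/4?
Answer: -693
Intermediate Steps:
Z = 3/4 (Z = 3*(1/4) = 3/4 ≈ 0.75000)
C(d, R) = 3/4
M(b) = -5*b*(15/4 + b) (M(b) = (((-1 + 3/4) + b) + 4)*(-5*b) = ((-1/4 + b) + 4)*(-5*b) = (15/4 + b)*(-5*b) = -5*b*(15/4 + b))
(44 + M(-1))*(-4*3) = (44 - 5/4*(-1)*(15 + 4*(-1)))*(-4*3) = (44 - 5/4*(-1)*(15 - 4))*(-12) = (44 - 5/4*(-1)*11)*(-12) = (44 + 55/4)*(-12) = (231/4)*(-12) = -693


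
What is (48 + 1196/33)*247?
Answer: 686660/33 ≈ 20808.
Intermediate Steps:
(48 + 1196/33)*247 = (2780/33)*247 = 686660/33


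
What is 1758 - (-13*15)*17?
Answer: 5073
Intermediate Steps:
1758 - (-13*15)*17 = 1758 - (-195)*17 = 1758 - 1*(-3315) = 1758 + 3315 = 5073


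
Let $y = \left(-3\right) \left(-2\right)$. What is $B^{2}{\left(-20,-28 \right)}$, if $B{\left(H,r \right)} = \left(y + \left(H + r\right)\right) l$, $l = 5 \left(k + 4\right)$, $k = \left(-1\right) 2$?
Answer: $176400$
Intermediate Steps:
$k = -2$
$l = 10$ ($l = 5 \left(-2 + 4\right) = 5 \cdot 2 = 10$)
$y = 6$
$B{\left(H,r \right)} = 60 + 10 H + 10 r$ ($B{\left(H,r \right)} = \left(6 + \left(H + r\right)\right) 10 = \left(6 + H + r\right) 10 = 60 + 10 H + 10 r$)
$B^{2}{\left(-20,-28 \right)} = \left(60 + 10 \left(-20\right) + 10 \left(-28\right)\right)^{2} = \left(60 - 200 - 280\right)^{2} = \left(-420\right)^{2} = 176400$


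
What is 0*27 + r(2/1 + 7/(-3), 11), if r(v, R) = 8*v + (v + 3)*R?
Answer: 80/3 ≈ 26.667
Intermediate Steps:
r(v, R) = 8*v + R*(3 + v) (r(v, R) = 8*v + (3 + v)*R = 8*v + R*(3 + v))
0*27 + r(2/1 + 7/(-3), 11) = 0*27 + (3*11 + 8*(2/1 + 7/(-3)) + 11*(2/1 + 7/(-3))) = 0 + (33 + 8*(2*1 + 7*(-1/3)) + 11*(2*1 + 7*(-1/3))) = 0 + (33 + 8*(2 - 7/3) + 11*(2 - 7/3)) = 0 + (33 + 8*(-1/3) + 11*(-1/3)) = 0 + (33 - 8/3 - 11/3) = 0 + 80/3 = 80/3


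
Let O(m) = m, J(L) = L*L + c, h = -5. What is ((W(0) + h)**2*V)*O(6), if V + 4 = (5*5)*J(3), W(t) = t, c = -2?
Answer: 25650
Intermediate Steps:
J(L) = -2 + L**2 (J(L) = L*L - 2 = L**2 - 2 = -2 + L**2)
V = 171 (V = -4 + (5*5)*(-2 + 3**2) = -4 + 25*(-2 + 9) = -4 + 25*7 = -4 + 175 = 171)
((W(0) + h)**2*V)*O(6) = ((0 - 5)**2*171)*6 = ((-5)**2*171)*6 = (25*171)*6 = 4275*6 = 25650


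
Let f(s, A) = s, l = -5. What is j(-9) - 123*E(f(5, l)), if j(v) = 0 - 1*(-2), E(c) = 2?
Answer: -244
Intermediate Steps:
j(v) = 2 (j(v) = 0 + 2 = 2)
j(-9) - 123*E(f(5, l)) = 2 - 123*2 = 2 - 246 = -244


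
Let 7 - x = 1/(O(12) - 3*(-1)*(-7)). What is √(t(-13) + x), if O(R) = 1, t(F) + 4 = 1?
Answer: 9*√5/10 ≈ 2.0125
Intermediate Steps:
t(F) = -3 (t(F) = -4 + 1 = -3)
x = 141/20 (x = 7 - 1/(1 - 3*(-1)*(-7)) = 7 - 1/(1 + 3*(-7)) = 7 - 1/(1 - 21) = 7 - 1/(-20) = 7 - 1*(-1/20) = 7 + 1/20 = 141/20 ≈ 7.0500)
√(t(-13) + x) = √(-3 + 141/20) = √(81/20) = 9*√5/10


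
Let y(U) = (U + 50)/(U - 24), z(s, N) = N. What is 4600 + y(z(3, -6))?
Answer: 68978/15 ≈ 4598.5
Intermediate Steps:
y(U) = (50 + U)/(-24 + U)
4600 + y(z(3, -6)) = 4600 + (50 - 6)/(-24 - 6) = 4600 + 44/(-30) = 4600 - 1/30*44 = 4600 - 22/15 = 68978/15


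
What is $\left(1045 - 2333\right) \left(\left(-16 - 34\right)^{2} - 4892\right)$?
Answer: $3080896$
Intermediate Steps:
$\left(1045 - 2333\right) \left(\left(-16 - 34\right)^{2} - 4892\right) = - 1288 \left(\left(-50\right)^{2} - 4892\right) = - 1288 \left(2500 - 4892\right) = \left(-1288\right) \left(-2392\right) = 3080896$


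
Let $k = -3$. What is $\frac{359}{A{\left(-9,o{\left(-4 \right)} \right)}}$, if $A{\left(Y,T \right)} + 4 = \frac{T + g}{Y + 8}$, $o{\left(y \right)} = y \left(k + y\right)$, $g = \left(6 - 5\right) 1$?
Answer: $- \frac{359}{33} \approx -10.879$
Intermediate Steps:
$g = 1$ ($g = 1 \cdot 1 = 1$)
$o{\left(y \right)} = y \left(-3 + y\right)$
$A{\left(Y,T \right)} = -4 + \frac{1 + T}{8 + Y}$ ($A{\left(Y,T \right)} = -4 + \frac{T + 1}{Y + 8} = -4 + \frac{1 + T}{8 + Y}$)
$\frac{359}{A{\left(-9,o{\left(-4 \right)} \right)}} = \frac{359}{\frac{1}{8 - 9} \left(-31 - 4 \left(-3 - 4\right) - -36\right)} = \frac{359}{\frac{1}{-1} \left(-31 - -28 + 36\right)} = \frac{359}{\left(-1\right) \left(-31 + 28 + 36\right)} = \frac{359}{\left(-1\right) 33} = \frac{359}{-33} = 359 \left(- \frac{1}{33}\right) = - \frac{359}{33}$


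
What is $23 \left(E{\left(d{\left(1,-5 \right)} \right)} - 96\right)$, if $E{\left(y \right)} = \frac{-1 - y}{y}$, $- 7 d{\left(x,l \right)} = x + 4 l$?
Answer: $- \frac{42550}{19} \approx -2239.5$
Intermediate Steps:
$d{\left(x,l \right)} = - \frac{4 l}{7} - \frac{x}{7}$ ($d{\left(x,l \right)} = - \frac{x + 4 l}{7} = - \frac{4 l}{7} - \frac{x}{7}$)
$E{\left(y \right)} = \frac{-1 - y}{y}$
$23 \left(E{\left(d{\left(1,-5 \right)} \right)} - 96\right) = 23 \left(\frac{-1 - \left(\left(- \frac{4}{7}\right) \left(-5\right) - \frac{1}{7}\right)}{\left(- \frac{4}{7}\right) \left(-5\right) - \frac{1}{7}} - 96\right) = 23 \left(\frac{-1 - \left(\frac{20}{7} - \frac{1}{7}\right)}{\frac{20}{7} - \frac{1}{7}} - 96\right) = 23 \left(\frac{-1 - \frac{19}{7}}{\frac{19}{7}} - 96\right) = 23 \left(\frac{7 \left(-1 - \frac{19}{7}\right)}{19} - 96\right) = 23 \left(\frac{7}{19} \left(- \frac{26}{7}\right) - 96\right) = 23 \left(- \frac{26}{19} - 96\right) = 23 \left(- \frac{1850}{19}\right) = - \frac{42550}{19}$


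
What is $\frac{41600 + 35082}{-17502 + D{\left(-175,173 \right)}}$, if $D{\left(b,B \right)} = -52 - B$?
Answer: $- \frac{76682}{17727} \approx -4.3257$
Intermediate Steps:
$\frac{41600 + 35082}{-17502 + D{\left(-175,173 \right)}} = \frac{41600 + 35082}{-17502 - 225} = \frac{76682}{-17502 - 225} = \frac{76682}{-17727} = 76682 \left(- \frac{1}{17727}\right) = - \frac{76682}{17727}$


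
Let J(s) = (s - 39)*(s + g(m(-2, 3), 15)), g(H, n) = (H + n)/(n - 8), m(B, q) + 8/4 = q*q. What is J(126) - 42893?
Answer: -221603/7 ≈ -31658.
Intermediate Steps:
m(B, q) = -2 + q**2 (m(B, q) = -2 + q*q = -2 + q**2)
g(H, n) = (H + n)/(-8 + n)
J(s) = (-39 + s)*(22/7 + s) (J(s) = (s - 39)*(s + ((-2 + 3**2) + 15)/(-8 + 15)) = (-39 + s)*(s + ((-2 + 9) + 15)/7) = (-39 + s)*(s + (7 + 15)/7) = (-39 + s)*(s + (1/7)*22) = (-39 + s)*(s + 22/7) = (-39 + s)*(22/7 + s))
J(126) - 42893 = (-858/7 + 126**2 - 251/7*126) - 42893 = (-858/7 + 15876 - 4518) - 42893 = 78648/7 - 42893 = -221603/7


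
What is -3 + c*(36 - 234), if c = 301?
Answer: -59601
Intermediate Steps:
-3 + c*(36 - 234) = -3 + 301*(36 - 234) = -3 + 301*(-198) = -3 - 59598 = -59601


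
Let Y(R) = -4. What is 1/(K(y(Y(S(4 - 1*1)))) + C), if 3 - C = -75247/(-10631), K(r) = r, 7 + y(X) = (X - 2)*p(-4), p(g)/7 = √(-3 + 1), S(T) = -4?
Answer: -417341167/137532693483 + 1582254254*I*√2/137532693483 ≈ -0.0030345 + 0.01627*I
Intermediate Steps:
p(g) = 7*I*√2 (p(g) = 7*√(-3 + 1) = 7*√(-2) = 7*(I*√2) = 7*I*√2)
y(X) = -7 + 7*I*√2*(-2 + X) (y(X) = -7 + (X - 2)*(7*I*√2) = -7 + (-2 + X)*(7*I*√2) = -7 + 7*I*√2*(-2 + X))
C = -43354/10631 (C = 3 - (-75247)/(-10631) = 3 - (-75247)*(-1)/10631 = 3 - 1*75247/10631 = 3 - 75247/10631 = -43354/10631 ≈ -4.0781)
1/(K(y(Y(S(4 - 1*1)))) + C) = 1/((-7 - 14*I*√2 + 7*I*(-4)*√2) - 43354/10631) = 1/((-7 - 14*I*√2 - 28*I*√2) - 43354/10631) = 1/((-7 - 42*I*√2) - 43354/10631) = 1/(-117771/10631 - 42*I*√2)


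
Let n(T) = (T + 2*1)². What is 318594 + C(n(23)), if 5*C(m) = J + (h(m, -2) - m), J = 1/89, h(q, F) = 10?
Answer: 141719596/445 ≈ 3.1847e+5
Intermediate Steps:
J = 1/89 ≈ 0.011236
n(T) = (2 + T)² (n(T) = (T + 2)² = (2 + T)²)
C(m) = 891/445 - m/5 (C(m) = (1/89 + (10 - m))/5 = (891/89 - m)/5 = 891/445 - m/5)
318594 + C(n(23)) = 318594 + (891/445 - (2 + 23)²/5) = 318594 + (891/445 - ⅕*25²) = 318594 + (891/445 - ⅕*625) = 318594 + (891/445 - 125) = 318594 - 54734/445 = 141719596/445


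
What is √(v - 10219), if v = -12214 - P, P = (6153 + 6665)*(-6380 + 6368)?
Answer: 137*√7 ≈ 362.47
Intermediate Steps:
P = -153816 (P = 12818*(-12) = -153816)
v = 141602 (v = -12214 - 1*(-153816) = -12214 + 153816 = 141602)
√(v - 10219) = √(141602 - 10219) = √131383 = 137*√7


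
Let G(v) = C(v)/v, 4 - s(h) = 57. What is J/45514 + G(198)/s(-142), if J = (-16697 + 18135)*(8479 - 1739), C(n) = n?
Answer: 256818423/1206121 ≈ 212.93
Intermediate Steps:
s(h) = -53 (s(h) = 4 - 1*57 = 4 - 57 = -53)
G(v) = 1 (G(v) = v/v = 1)
J = 9692120 (J = 1438*6740 = 9692120)
J/45514 + G(198)/s(-142) = 9692120/45514 + 1/(-53) = 9692120*(1/45514) + 1*(-1/53) = 4846060/22757 - 1/53 = 256818423/1206121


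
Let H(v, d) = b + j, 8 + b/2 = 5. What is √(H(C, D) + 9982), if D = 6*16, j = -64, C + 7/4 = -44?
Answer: 2*√2478 ≈ 99.559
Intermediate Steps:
b = -6 (b = -16 + 2*5 = -16 + 10 = -6)
C = -183/4 (C = -7/4 - 44 = -183/4 ≈ -45.750)
D = 96
H(v, d) = -70 (H(v, d) = -6 - 64 = -70)
√(H(C, D) + 9982) = √(-70 + 9982) = √9912 = 2*√2478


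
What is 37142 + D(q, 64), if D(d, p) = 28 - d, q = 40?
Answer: 37130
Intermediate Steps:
37142 + D(q, 64) = 37142 + (28 - 1*40) = 37142 + (28 - 40) = 37142 - 12 = 37130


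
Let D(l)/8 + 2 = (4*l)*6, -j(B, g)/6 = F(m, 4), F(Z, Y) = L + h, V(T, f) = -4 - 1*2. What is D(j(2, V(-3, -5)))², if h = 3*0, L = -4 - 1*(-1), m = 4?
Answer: 11833600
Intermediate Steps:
V(T, f) = -6 (V(T, f) = -4 - 2 = -6)
L = -3 (L = -4 + 1 = -3)
h = 0
F(Z, Y) = -3 (F(Z, Y) = -3 + 0 = -3)
j(B, g) = 18 (j(B, g) = -6*(-3) = 18)
D(l) = -16 + 192*l (D(l) = -16 + 8*((4*l)*6) = -16 + 8*(24*l) = -16 + 192*l)
D(j(2, V(-3, -5)))² = (-16 + 192*18)² = (-16 + 3456)² = 3440² = 11833600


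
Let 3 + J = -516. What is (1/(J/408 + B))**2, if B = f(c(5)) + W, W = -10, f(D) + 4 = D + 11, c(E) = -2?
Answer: 18496/727609 ≈ 0.025420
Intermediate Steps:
J = -519 (J = -3 - 516 = -519)
f(D) = 7 + D (f(D) = -4 + (D + 11) = -4 + (11 + D) = 7 + D)
B = -5 (B = (7 - 2) - 10 = 5 - 10 = -5)
(1/(J/408 + B))**2 = (1/(-519/408 - 5))**2 = (1/(-519*1/408 - 5))**2 = (1/(-173/136 - 5))**2 = (1/(-853/136))**2 = (-136/853)**2 = 18496/727609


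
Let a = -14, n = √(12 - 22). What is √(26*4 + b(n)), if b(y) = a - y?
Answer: √(90 - I*√10) ≈ 9.4883 - 0.1666*I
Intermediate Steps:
n = I*√10 (n = √(-10) = I*√10 ≈ 3.1623*I)
b(y) = -14 - y
√(26*4 + b(n)) = √(26*4 + (-14 - I*√10)) = √(104 + (-14 - I*√10)) = √(90 - I*√10)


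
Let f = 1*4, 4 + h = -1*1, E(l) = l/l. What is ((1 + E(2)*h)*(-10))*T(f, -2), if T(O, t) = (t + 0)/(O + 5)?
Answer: -80/9 ≈ -8.8889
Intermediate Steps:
E(l) = 1
h = -5 (h = -4 - 1*1 = -4 - 1 = -5)
f = 4
T(O, t) = t/(5 + O)
((1 + E(2)*h)*(-10))*T(f, -2) = ((1 + 1*(-5))*(-10))*(-2/(5 + 4)) = ((1 - 5)*(-10))*(-2/9) = (-4*(-10))*(-2*1/9) = 40*(-2/9) = -80/9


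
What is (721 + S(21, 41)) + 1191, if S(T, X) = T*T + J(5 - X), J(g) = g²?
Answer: 3649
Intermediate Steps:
S(T, X) = T² + (5 - X)² (S(T, X) = T*T + (5 - X)² = T² + (5 - X)²)
(721 + S(21, 41)) + 1191 = (721 + (21² + (-5 + 41)²)) + 1191 = (721 + (441 + 36²)) + 1191 = (721 + (441 + 1296)) + 1191 = (721 + 1737) + 1191 = 2458 + 1191 = 3649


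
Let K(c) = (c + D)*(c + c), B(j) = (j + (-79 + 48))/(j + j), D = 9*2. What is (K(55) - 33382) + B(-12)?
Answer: -608405/24 ≈ -25350.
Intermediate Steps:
D = 18
B(j) = (-31 + j)/(2*j) (B(j) = (j - 31)/((2*j)) = (-31 + j)*(1/(2*j)) = (-31 + j)/(2*j))
K(c) = 2*c*(18 + c) (K(c) = (c + 18)*(c + c) = (18 + c)*(2*c) = 2*c*(18 + c))
(K(55) - 33382) + B(-12) = (2*55*(18 + 55) - 33382) + (½)*(-31 - 12)/(-12) = (2*55*73 - 33382) + (½)*(-1/12)*(-43) = (8030 - 33382) + 43/24 = -25352 + 43/24 = -608405/24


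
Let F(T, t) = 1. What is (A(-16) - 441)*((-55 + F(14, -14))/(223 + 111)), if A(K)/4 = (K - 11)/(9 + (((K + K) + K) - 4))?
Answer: 509085/7181 ≈ 70.893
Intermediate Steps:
A(K) = 4*(-11 + K)/(5 + 3*K) (A(K) = 4*((K - 11)/(9 + (((K + K) + K) - 4))) = 4*((-11 + K)/(9 + ((2*K + K) - 4))) = 4*((-11 + K)/(9 + (3*K - 4))) = 4*((-11 + K)/(9 + (-4 + 3*K))) = 4*((-11 + K)/(5 + 3*K)) = 4*(-11 + K)/(5 + 3*K))
(A(-16) - 441)*((-55 + F(14, -14))/(223 + 111)) = (4*(-11 - 16)/(5 + 3*(-16)) - 441)*((-55 + 1)/(223 + 111)) = (4*(-27)/(5 - 48) - 441)*(-54/334) = (4*(-27)/(-43) - 441)*(-54*1/334) = (4*(-1/43)*(-27) - 441)*(-27/167) = (108/43 - 441)*(-27/167) = -18855/43*(-27/167) = 509085/7181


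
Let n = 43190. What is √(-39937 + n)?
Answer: √3253 ≈ 57.035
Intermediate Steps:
√(-39937 + n) = √(-39937 + 43190) = √3253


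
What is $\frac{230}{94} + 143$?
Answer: $\frac{6836}{47} \approx 145.45$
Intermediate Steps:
$\frac{230}{94} + 143 = 230 \cdot \frac{1}{94} + 143 = \frac{115}{47} + 143 = \frac{6836}{47}$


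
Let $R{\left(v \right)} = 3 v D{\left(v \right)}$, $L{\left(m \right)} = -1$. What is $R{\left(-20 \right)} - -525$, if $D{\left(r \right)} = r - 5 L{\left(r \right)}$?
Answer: $1425$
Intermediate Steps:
$D{\left(r \right)} = 5 + r$ ($D{\left(r \right)} = r - -5 = r + 5 = 5 + r$)
$R{\left(v \right)} = 3 v \left(5 + v\right)$
$R{\left(-20 \right)} - -525 = 3 \left(-20\right) \left(5 - 20\right) - -525 = 3 \left(-20\right) \left(-15\right) + 525 = 900 + 525 = 1425$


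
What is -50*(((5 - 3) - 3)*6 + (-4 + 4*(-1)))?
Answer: 700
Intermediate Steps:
-50*(((5 - 3) - 3)*6 + (-4 + 4*(-1))) = -50*((2 - 3)*6 + (-4 - 4)) = -50*(-1*6 - 8) = -50*(-6 - 8) = -50*(-14) = 700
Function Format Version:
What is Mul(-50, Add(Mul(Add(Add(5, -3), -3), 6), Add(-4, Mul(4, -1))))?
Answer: 700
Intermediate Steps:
Mul(-50, Add(Mul(Add(Add(5, -3), -3), 6), Add(-4, Mul(4, -1)))) = Mul(-50, Add(Mul(Add(2, -3), 6), Add(-4, -4))) = Mul(-50, Add(Mul(-1, 6), -8)) = Mul(-50, Add(-6, -8)) = Mul(-50, -14) = 700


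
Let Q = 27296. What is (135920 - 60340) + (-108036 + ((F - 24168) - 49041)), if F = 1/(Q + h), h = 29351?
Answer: -5985605254/56647 ≈ -1.0567e+5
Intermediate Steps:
F = 1/56647 (F = 1/(27296 + 29351) = 1/56647 ≈ 1.7653e-5)
(135920 - 60340) + (-108036 + ((F - 24168) - 49041)) = (135920 - 60340) + (-108036 + ((1/56647 - 24168) - 49041)) = 75580 + (-108036 + (-1369044695/56647 - 49041)) = 75580 + (-108036 - 4147070222/56647) = 75580 - 10266985514/56647 = -5985605254/56647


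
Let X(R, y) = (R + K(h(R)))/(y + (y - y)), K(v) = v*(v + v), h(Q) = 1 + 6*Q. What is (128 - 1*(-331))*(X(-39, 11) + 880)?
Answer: 54262521/11 ≈ 4.9330e+6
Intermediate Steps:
K(v) = 2*v² (K(v) = v*(2*v) = 2*v²)
X(R, y) = (R + 2*(1 + 6*R)²)/y (X(R, y) = (R + 2*(1 + 6*R)²)/(y + (y - y)) = (R + 2*(1 + 6*R)²)/(y + 0) = (R + 2*(1 + 6*R)²)/y)
(128 - 1*(-331))*(X(-39, 11) + 880) = (128 - 1*(-331))*((-39 + 2*(1 + 6*(-39))²)/11 + 880) = (128 + 331)*((-39 + 2*(1 - 234)²)/11 + 880) = 459*((-39 + 2*(-233)²)/11 + 880) = 459*((-39 + 2*54289)/11 + 880) = 459*((-39 + 108578)/11 + 880) = 459*((1/11)*108539 + 880) = 459*(108539/11 + 880) = 459*(118219/11) = 54262521/11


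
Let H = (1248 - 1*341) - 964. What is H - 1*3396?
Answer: -3453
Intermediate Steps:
H = -57 (H = (1248 - 341) - 964 = 907 - 964 = -57)
H - 1*3396 = -57 - 1*3396 = -57 - 3396 = -3453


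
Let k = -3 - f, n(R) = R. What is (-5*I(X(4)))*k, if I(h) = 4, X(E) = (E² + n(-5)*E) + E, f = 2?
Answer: 100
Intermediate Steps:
X(E) = E² - 4*E (X(E) = (E² - 5*E) + E = E² - 4*E)
k = -5 (k = -3 - 1*2 = -3 - 2 = -5)
(-5*I(X(4)))*k = -5*4*(-5) = -20*(-5) = 100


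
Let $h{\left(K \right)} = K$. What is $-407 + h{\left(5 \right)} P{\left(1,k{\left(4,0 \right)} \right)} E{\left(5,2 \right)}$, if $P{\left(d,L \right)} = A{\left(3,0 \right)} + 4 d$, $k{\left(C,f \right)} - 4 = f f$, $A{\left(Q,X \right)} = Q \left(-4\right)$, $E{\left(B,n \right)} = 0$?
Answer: $-407$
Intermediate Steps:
$A{\left(Q,X \right)} = - 4 Q$
$k{\left(C,f \right)} = 4 + f^{2}$ ($k{\left(C,f \right)} = 4 + f f = 4 + f^{2}$)
$P{\left(d,L \right)} = -12 + 4 d$ ($P{\left(d,L \right)} = \left(-4\right) 3 + 4 d = -12 + 4 d$)
$-407 + h{\left(5 \right)} P{\left(1,k{\left(4,0 \right)} \right)} E{\left(5,2 \right)} = -407 + 5 \left(-12 + 4 \cdot 1\right) 0 = -407 + 5 \left(-12 + 4\right) 0 = -407 + 5 \left(-8\right) 0 = -407 - 0 = -407 + 0 = -407$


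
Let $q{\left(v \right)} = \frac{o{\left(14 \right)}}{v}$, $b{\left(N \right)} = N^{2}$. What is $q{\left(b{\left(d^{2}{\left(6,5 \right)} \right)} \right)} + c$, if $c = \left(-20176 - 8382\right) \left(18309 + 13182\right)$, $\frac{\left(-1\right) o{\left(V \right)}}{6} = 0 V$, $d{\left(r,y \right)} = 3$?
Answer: $-899319978$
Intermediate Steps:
$o{\left(V \right)} = 0$ ($o{\left(V \right)} = - 6 \cdot 0 V = \left(-6\right) 0 = 0$)
$c = -899319978$ ($c = \left(-28558\right) 31491 = -899319978$)
$q{\left(v \right)} = 0$ ($q{\left(v \right)} = \frac{0}{v} = 0$)
$q{\left(b{\left(d^{2}{\left(6,5 \right)} \right)} \right)} + c = 0 - 899319978 = -899319978$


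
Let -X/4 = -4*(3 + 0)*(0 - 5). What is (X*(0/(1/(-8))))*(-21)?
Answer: 0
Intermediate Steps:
X = -240 (X = -(-16)*(3 + 0)*(0 - 5) = -(-16)*3*(-5) = -(-16)*(-15) = -4*60 = -240)
(X*(0/(1/(-8))))*(-21) = -0/(1/(-8))*(-21) = -0/(-1/8)*(-21) = -0*(-8)*(-21) = -240*0*(-21) = 0*(-21) = 0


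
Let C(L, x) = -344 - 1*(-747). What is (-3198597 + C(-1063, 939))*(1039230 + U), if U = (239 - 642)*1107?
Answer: -1896877645146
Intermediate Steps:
U = -446121 (U = -403*1107 = -446121)
C(L, x) = 403 (C(L, x) = -344 + 747 = 403)
(-3198597 + C(-1063, 939))*(1039230 + U) = (-3198597 + 403)*(1039230 - 446121) = -3198194*593109 = -1896877645146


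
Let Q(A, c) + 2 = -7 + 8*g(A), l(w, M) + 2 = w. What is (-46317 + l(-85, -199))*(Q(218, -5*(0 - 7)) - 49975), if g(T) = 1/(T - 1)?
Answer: 503321914080/217 ≈ 2.3195e+9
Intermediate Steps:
g(T) = 1/(-1 + T)
l(w, M) = -2 + w
Q(A, c) = -9 + 8/(-1 + A) (Q(A, c) = -2 + (-7 + 8/(-1 + A)) = -9 + 8/(-1 + A))
(-46317 + l(-85, -199))*(Q(218, -5*(0 - 7)) - 49975) = (-46317 + (-2 - 85))*((17 - 9*218)/(-1 + 218) - 49975) = (-46317 - 87)*((17 - 1962)/217 - 49975) = -46404*((1/217)*(-1945) - 49975) = -46404*(-1945/217 - 49975) = -46404*(-10846520/217) = 503321914080/217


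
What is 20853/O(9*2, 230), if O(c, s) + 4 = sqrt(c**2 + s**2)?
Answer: 2317/1478 + 2317*sqrt(13306)/2956 ≈ 91.984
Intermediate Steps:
O(c, s) = -4 + sqrt(c**2 + s**2)
20853/O(9*2, 230) = 20853/(-4 + sqrt((9*2)**2 + 230**2)) = 20853/(-4 + sqrt(18**2 + 52900)) = 20853/(-4 + sqrt(324 + 52900)) = 20853/(-4 + sqrt(53224)) = 20853/(-4 + 2*sqrt(13306))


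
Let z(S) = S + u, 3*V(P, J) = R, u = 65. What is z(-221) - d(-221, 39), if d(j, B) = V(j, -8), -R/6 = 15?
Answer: -126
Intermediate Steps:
R = -90 (R = -6*15 = -90)
V(P, J) = -30 (V(P, J) = (⅓)*(-90) = -30)
d(j, B) = -30
z(S) = 65 + S (z(S) = S + 65 = 65 + S)
z(-221) - d(-221, 39) = (65 - 221) - 1*(-30) = -156 + 30 = -126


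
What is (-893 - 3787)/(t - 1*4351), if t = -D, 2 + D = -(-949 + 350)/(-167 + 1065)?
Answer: 4202640/3906001 ≈ 1.0759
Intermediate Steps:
D = -1197/898 (D = -2 - (-949 + 350)/(-167 + 1065) = -2 - (-599)/898 = -2 - 1*(-599/898) = -2 + 599/898 = -1197/898 ≈ -1.3330)
t = 1197/898 (t = -1*(-1197/898) = 1197/898 ≈ 1.3330)
(-893 - 3787)/(t - 1*4351) = (-893 - 3787)/(1197/898 - 1*4351) = -4680/(1197/898 - 4351) = -4680/(-3906001/898) = -4680*(-898/3906001) = 4202640/3906001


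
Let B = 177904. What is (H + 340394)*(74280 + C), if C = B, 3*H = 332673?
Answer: 113806856440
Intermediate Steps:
H = 110891 (H = (1/3)*332673 = 110891)
C = 177904
(H + 340394)*(74280 + C) = (110891 + 340394)*(74280 + 177904) = 451285*252184 = 113806856440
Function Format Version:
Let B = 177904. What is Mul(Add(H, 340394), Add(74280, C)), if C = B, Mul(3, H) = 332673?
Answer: 113806856440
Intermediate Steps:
H = 110891 (H = Mul(Rational(1, 3), 332673) = 110891)
C = 177904
Mul(Add(H, 340394), Add(74280, C)) = Mul(Add(110891, 340394), Add(74280, 177904)) = Mul(451285, 252184) = 113806856440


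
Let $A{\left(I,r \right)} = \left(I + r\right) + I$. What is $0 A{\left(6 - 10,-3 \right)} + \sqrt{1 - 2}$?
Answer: $i \approx 1.0 i$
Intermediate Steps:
$A{\left(I,r \right)} = r + 2 I$
$0 A{\left(6 - 10,-3 \right)} + \sqrt{1 - 2} = 0 \left(-3 + 2 \left(6 - 10\right)\right) + \sqrt{1 - 2} = 0 \left(-3 + 2 \left(6 - 10\right)\right) + \sqrt{-1} = 0 \left(-3 + 2 \left(-4\right)\right) + i = 0 \left(-3 - 8\right) + i = 0 \left(-11\right) + i = 0 + i = i$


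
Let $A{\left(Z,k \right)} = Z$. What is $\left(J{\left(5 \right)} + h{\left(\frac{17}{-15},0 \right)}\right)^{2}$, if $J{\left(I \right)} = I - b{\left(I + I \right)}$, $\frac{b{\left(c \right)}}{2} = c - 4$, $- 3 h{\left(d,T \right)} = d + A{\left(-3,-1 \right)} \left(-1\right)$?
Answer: $\frac{117649}{2025} \approx 58.098$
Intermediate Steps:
$h{\left(d,T \right)} = -1 - \frac{d}{3}$ ($h{\left(d,T \right)} = - \frac{d - -3}{3} = - \frac{d + 3}{3} = - \frac{3 + d}{3} = -1 - \frac{d}{3}$)
$b{\left(c \right)} = -8 + 2 c$ ($b{\left(c \right)} = 2 \left(c - 4\right) = 2 \left(-4 + c\right) = -8 + 2 c$)
$J{\left(I \right)} = 8 - 3 I$ ($J{\left(I \right)} = I - \left(-8 + 2 \left(I + I\right)\right) = I - \left(-8 + 2 \cdot 2 I\right) = I - \left(-8 + 4 I\right) = 8 - 3 I$)
$\left(J{\left(5 \right)} + h{\left(\frac{17}{-15},0 \right)}\right)^{2} = \left(\left(8 - 15\right) - \left(1 + \frac{17 \frac{1}{-15}}{3}\right)\right)^{2} = \left(\left(8 - 15\right) - \left(1 + \frac{17 \left(- \frac{1}{15}\right)}{3}\right)\right)^{2} = \left(-7 - \frac{28}{45}\right)^{2} = \left(- \frac{343}{45}\right)^{2} = \frac{117649}{2025}$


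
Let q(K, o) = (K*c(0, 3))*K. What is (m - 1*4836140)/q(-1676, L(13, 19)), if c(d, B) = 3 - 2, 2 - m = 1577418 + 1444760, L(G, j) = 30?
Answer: -1964579/702244 ≈ -2.7976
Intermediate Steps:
m = -3022176 (m = 2 - (1577418 + 1444760) = 2 - 1*3022178 = 2 - 3022178 = -3022176)
c(d, B) = 1
q(K, o) = K² (q(K, o) = (K*1)*K = K*K = K²)
(m - 1*4836140)/q(-1676, L(13, 19)) = (-3022176 - 1*4836140)/((-1676)²) = (-3022176 - 4836140)/2808976 = -7858316*1/2808976 = -1964579/702244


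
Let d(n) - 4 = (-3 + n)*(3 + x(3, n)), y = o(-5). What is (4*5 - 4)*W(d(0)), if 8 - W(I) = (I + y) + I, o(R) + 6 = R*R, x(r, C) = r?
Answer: 272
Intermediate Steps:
o(R) = -6 + R² (o(R) = -6 + R*R = -6 + R²)
y = 19 (y = -6 + (-5)² = -6 + 25 = 19)
d(n) = -14 + 6*n (d(n) = 4 + (-3 + n)*(3 + 3) = 4 + (-3 + n)*6 = 4 + (-18 + 6*n) = -14 + 6*n)
W(I) = -11 - 2*I (W(I) = 8 - ((I + 19) + I) = 8 - ((19 + I) + I) = 8 - (19 + 2*I) = 8 + (-19 - 2*I) = -11 - 2*I)
(4*5 - 4)*W(d(0)) = (4*5 - 4)*(-11 - 2*(-14 + 6*0)) = (20 - 4)*(-11 - 2*(-14 + 0)) = 16*(-11 - 2*(-14)) = 16*(-11 + 28) = 16*17 = 272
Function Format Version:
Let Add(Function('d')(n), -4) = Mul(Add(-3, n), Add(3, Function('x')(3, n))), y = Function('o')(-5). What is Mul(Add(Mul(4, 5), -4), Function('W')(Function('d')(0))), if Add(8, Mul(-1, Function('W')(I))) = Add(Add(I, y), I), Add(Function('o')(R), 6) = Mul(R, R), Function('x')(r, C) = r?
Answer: 272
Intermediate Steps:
Function('o')(R) = Add(-6, Pow(R, 2)) (Function('o')(R) = Add(-6, Mul(R, R)) = Add(-6, Pow(R, 2)))
y = 19 (y = Add(-6, Pow(-5, 2)) = Add(-6, 25) = 19)
Function('d')(n) = Add(-14, Mul(6, n)) (Function('d')(n) = Add(4, Mul(Add(-3, n), Add(3, 3))) = Add(4, Mul(Add(-3, n), 6)) = Add(4, Add(-18, Mul(6, n))) = Add(-14, Mul(6, n)))
Function('W')(I) = Add(-11, Mul(-2, I)) (Function('W')(I) = Add(8, Mul(-1, Add(Add(I, 19), I))) = Add(8, Mul(-1, Add(Add(19, I), I))) = Add(8, Mul(-1, Add(19, Mul(2, I)))) = Add(8, Add(-19, Mul(-2, I))) = Add(-11, Mul(-2, I)))
Mul(Add(Mul(4, 5), -4), Function('W')(Function('d')(0))) = Mul(Add(Mul(4, 5), -4), Add(-11, Mul(-2, Add(-14, Mul(6, 0))))) = Mul(Add(20, -4), Add(-11, Mul(-2, Add(-14, 0)))) = Mul(16, Add(-11, Mul(-2, -14))) = Mul(16, Add(-11, 28)) = Mul(16, 17) = 272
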